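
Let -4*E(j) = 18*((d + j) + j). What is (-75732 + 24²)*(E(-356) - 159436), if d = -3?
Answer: 11740757586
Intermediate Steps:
E(j) = 27/2 - 9*j (E(j) = -9*((-3 + j) + j)/2 = -9*(-3 + 2*j)/2 = -(-54 + 36*j)/4 = 27/2 - 9*j)
(-75732 + 24²)*(E(-356) - 159436) = (-75732 + 24²)*((27/2 - 9*(-356)) - 159436) = (-75732 + 576)*((27/2 + 3204) - 159436) = -75156*(6435/2 - 159436) = -75156*(-312437/2) = 11740757586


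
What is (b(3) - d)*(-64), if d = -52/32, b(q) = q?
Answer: -296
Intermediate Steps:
d = -13/8 (d = -52*1/32 = -13/8 ≈ -1.6250)
(b(3) - d)*(-64) = (3 - 1*(-13/8))*(-64) = (3 + 13/8)*(-64) = (37/8)*(-64) = -296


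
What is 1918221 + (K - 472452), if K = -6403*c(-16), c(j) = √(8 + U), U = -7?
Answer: 1439366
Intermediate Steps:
c(j) = 1 (c(j) = √(8 - 7) = √1 = 1)
K = -6403 (K = -6403*1 = -6403)
1918221 + (K - 472452) = 1918221 + (-6403 - 472452) = 1918221 - 478855 = 1439366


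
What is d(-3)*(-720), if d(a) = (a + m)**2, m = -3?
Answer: -25920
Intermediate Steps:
d(a) = (-3 + a)**2 (d(a) = (a - 3)**2 = (-3 + a)**2)
d(-3)*(-720) = (-3 - 3)**2*(-720) = (-6)**2*(-720) = 36*(-720) = -25920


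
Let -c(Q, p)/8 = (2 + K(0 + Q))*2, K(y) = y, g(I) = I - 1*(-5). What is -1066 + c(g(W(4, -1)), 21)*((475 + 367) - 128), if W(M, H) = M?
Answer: -126730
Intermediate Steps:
g(I) = 5 + I (g(I) = I + 5 = 5 + I)
c(Q, p) = -32 - 16*Q (c(Q, p) = -8*(2 + (0 + Q))*2 = -8*(2 + Q)*2 = -8*(4 + 2*Q) = -32 - 16*Q)
-1066 + c(g(W(4, -1)), 21)*((475 + 367) - 128) = -1066 + (-32 - 16*(5 + 4))*((475 + 367) - 128) = -1066 + (-32 - 16*9)*(842 - 128) = -1066 + (-32 - 144)*714 = -1066 - 176*714 = -1066 - 125664 = -126730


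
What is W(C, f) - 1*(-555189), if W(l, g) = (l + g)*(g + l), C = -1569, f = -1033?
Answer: 7325593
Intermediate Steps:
W(l, g) = (g + l)² (W(l, g) = (g + l)*(g + l) = (g + l)²)
W(C, f) - 1*(-555189) = (-1033 - 1569)² - 1*(-555189) = (-2602)² + 555189 = 6770404 + 555189 = 7325593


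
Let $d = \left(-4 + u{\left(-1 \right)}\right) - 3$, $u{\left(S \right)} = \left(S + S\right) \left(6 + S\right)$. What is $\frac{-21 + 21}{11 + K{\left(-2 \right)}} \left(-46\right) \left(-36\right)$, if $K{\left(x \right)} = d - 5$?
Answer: $0$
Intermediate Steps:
$u{\left(S \right)} = 2 S \left(6 + S\right)$
$d = -17$ ($d = \left(-4 + 2 \left(-1\right) \left(6 - 1\right)\right) - 3 = \left(-4 + 2 \left(-1\right) 5\right) - 3 = \left(-4 - 10\right) - 3 = -14 - 3 = -17$)
$K{\left(x \right)} = -22$ ($K{\left(x \right)} = -17 - 5 = -22$)
$\frac{-21 + 21}{11 + K{\left(-2 \right)}} \left(-46\right) \left(-36\right) = \frac{-21 + 21}{11 - 22} \left(-46\right) \left(-36\right) = \frac{0}{-11} \left(-46\right) \left(-36\right) = 0 \left(- \frac{1}{11}\right) \left(-46\right) \left(-36\right) = 0 \left(-46\right) \left(-36\right) = 0 \left(-36\right) = 0$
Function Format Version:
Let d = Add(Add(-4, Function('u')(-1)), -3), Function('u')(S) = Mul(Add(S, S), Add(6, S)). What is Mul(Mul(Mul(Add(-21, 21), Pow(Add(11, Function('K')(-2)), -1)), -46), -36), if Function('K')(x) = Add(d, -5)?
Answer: 0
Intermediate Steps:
Function('u')(S) = Mul(2, S, Add(6, S)) (Function('u')(S) = Mul(Mul(2, S), Add(6, S)) = Mul(2, S, Add(6, S)))
d = -17 (d = Add(Add(-4, Mul(2, -1, Add(6, -1))), -3) = Add(Add(-4, Mul(2, -1, 5)), -3) = Add(Add(-4, -10), -3) = Add(-14, -3) = -17)
Function('K')(x) = -22 (Function('K')(x) = Add(-17, -5) = -22)
Mul(Mul(Mul(Add(-21, 21), Pow(Add(11, Function('K')(-2)), -1)), -46), -36) = Mul(Mul(Mul(Add(-21, 21), Pow(Add(11, -22), -1)), -46), -36) = Mul(Mul(Mul(0, Pow(-11, -1)), -46), -36) = Mul(Mul(Mul(0, Rational(-1, 11)), -46), -36) = Mul(Mul(0, -46), -36) = Mul(0, -36) = 0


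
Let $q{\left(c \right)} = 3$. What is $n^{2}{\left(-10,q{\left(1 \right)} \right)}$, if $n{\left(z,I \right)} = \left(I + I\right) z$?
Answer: $3600$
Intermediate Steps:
$n{\left(z,I \right)} = 2 I z$
$n^{2}{\left(-10,q{\left(1 \right)} \right)} = \left(2 \cdot 3 \left(-10\right)\right)^{2} = \left(-60\right)^{2} = 3600$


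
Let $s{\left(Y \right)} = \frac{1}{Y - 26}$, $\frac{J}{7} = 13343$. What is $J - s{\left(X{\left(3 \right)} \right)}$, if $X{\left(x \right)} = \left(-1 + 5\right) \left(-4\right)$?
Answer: $\frac{3922843}{42} \approx 93401.0$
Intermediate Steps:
$X{\left(x \right)} = -16$ ($X{\left(x \right)} = 4 \left(-4\right) = -16$)
$J = 93401$ ($J = 7 \cdot 13343 = 93401$)
$s{\left(Y \right)} = \frac{1}{-26 + Y}$
$J - s{\left(X{\left(3 \right)} \right)} = 93401 - \frac{1}{-26 - 16} = 93401 - \frac{1}{-42} = 93401 - - \frac{1}{42} = 93401 + \frac{1}{42} = \frac{3922843}{42}$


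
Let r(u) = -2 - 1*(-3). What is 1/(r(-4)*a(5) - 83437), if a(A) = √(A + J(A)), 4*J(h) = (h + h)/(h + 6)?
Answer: -1835614/153158125203 - √2530/153158125203 ≈ -1.1985e-5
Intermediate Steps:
J(h) = h/(2*(6 + h)) (J(h) = ((h + h)/(h + 6))/4 = ((2*h)/(6 + h))/4 = (2*h/(6 + h))/4 = h/(2*(6 + h)))
r(u) = 1 (r(u) = -2 + 3 = 1)
a(A) = √(A + A/(2*(6 + A)))
1/(r(-4)*a(5) - 83437) = 1/(1*√(5 + (½)*5/(6 + 5)) - 83437) = 1/(1*√(5 + (½)*5/11) - 83437) = 1/(1*√(5 + (½)*5*(1/11)) - 83437) = 1/(1*√(5 + 5/22) - 83437) = 1/(1*√(115/22) - 83437) = 1/(1*(√2530/22) - 83437) = 1/(√2530/22 - 83437) = 1/(-83437 + √2530/22)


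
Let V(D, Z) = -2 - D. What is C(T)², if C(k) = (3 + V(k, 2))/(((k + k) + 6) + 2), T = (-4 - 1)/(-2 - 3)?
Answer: 0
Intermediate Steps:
T = 1 (T = -5/(-5) = -5*(-⅕) = 1)
C(k) = (1 - k)/(8 + 2*k) (C(k) = (3 + (-2 - k))/(((k + k) + 6) + 2) = (1 - k)/((2*k + 6) + 2) = (1 - k)/((6 + 2*k) + 2) = (1 - k)/(8 + 2*k))
C(T)² = ((1 - 1*1)/(2*(4 + 1)))² = ((½)*(1 - 1)/5)² = ((½)*(⅕)*0)² = 0² = 0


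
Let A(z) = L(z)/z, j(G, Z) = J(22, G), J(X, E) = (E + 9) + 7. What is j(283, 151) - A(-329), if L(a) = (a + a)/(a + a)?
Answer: 98372/329 ≈ 299.00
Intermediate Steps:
J(X, E) = 16 + E (J(X, E) = (9 + E) + 7 = 16 + E)
j(G, Z) = 16 + G
L(a) = 1 (L(a) = (2*a)/((2*a)) = (2*a)*(1/(2*a)) = 1)
A(z) = 1/z
j(283, 151) - A(-329) = (16 + 283) - 1/(-329) = 299 - 1*(-1/329) = 299 + 1/329 = 98372/329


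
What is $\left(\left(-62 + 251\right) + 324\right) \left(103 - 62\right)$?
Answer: $21033$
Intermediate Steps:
$\left(\left(-62 + 251\right) + 324\right) \left(103 - 62\right) = \left(189 + 324\right) 41 = 513 \cdot 41 = 21033$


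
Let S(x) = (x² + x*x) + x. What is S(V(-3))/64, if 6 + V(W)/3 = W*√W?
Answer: 9/4 + 639*I*√3/64 ≈ 2.25 + 17.293*I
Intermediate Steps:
V(W) = -18 + 3*W^(3/2) (V(W) = -18 + 3*(W*√W) = -18 + 3*W^(3/2))
S(x) = x + 2*x² (S(x) = (x² + x²) + x = 2*x² + x = x + 2*x²)
S(V(-3))/64 = ((-18 + 3*(-3)^(3/2))*(1 + 2*(-18 + 3*(-3)^(3/2))))/64 = ((-18 + 3*(-3*I*√3))*(1 + 2*(-18 + 3*(-3*I*√3))))*(1/64) = ((-18 - 9*I*√3)*(1 + 2*(-18 - 9*I*√3)))*(1/64) = ((-18 - 9*I*√3)*(1 + (-36 - 18*I*√3)))*(1/64) = ((-18 - 9*I*√3)*(-35 - 18*I*√3))*(1/64) = ((-35 - 18*I*√3)*(-18 - 9*I*√3))*(1/64) = (-35 - 18*I*√3)*(-18 - 9*I*√3)/64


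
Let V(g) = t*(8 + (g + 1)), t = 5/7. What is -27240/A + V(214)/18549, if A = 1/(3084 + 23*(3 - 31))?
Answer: -8630092899685/129843 ≈ -6.6466e+7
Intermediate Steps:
t = 5/7 (t = 5*(⅐) = 5/7 ≈ 0.71429)
V(g) = 45/7 + 5*g/7 (V(g) = 5*(8 + (g + 1))/7 = 5*(8 + (1 + g))/7 = 5*(9 + g)/7 = 45/7 + 5*g/7)
A = 1/2440 (A = 1/(3084 + 23*(-28)) = 1/(3084 - 644) = 1/2440 ≈ 0.00040984)
-27240/A + V(214)/18549 = -27240/1/2440 + (45/7 + (5/7)*214)/18549 = -27240*2440 + (45/7 + 1070/7)*(1/18549) = -66465600 + (1115/7)*(1/18549) = -66465600 + 1115/129843 = -8630092899685/129843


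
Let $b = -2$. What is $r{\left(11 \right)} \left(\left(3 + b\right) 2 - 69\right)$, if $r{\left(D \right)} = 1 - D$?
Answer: $670$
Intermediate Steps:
$r{\left(11 \right)} \left(\left(3 + b\right) 2 - 69\right) = \left(1 - 11\right) \left(\left(3 - 2\right) 2 - 69\right) = \left(1 - 11\right) \left(1 \cdot 2 - 69\right) = - 10 \left(2 - 69\right) = \left(-10\right) \left(-67\right) = 670$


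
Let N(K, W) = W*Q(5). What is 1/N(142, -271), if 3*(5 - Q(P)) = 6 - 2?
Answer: -3/2981 ≈ -0.0010064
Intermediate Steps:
Q(P) = 11/3 (Q(P) = 5 - (6 - 2)/3 = 5 - 1/3*4 = 5 - 4/3 = 11/3)
N(K, W) = 11*W/3 (N(K, W) = W*(11/3) = 11*W/3)
1/N(142, -271) = 1/((11/3)*(-271)) = 1/(-2981/3) = -3/2981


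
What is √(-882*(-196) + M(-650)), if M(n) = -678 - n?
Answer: 2*√43211 ≈ 415.75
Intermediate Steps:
√(-882*(-196) + M(-650)) = √(-882*(-196) + (-678 - 1*(-650))) = √(172872 + (-678 + 650)) = √(172872 - 28) = √172844 = 2*√43211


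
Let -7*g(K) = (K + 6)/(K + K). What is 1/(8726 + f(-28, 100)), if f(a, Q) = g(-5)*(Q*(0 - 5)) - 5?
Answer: 7/60997 ≈ 0.00011476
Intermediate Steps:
g(K) = -(6 + K)/(14*K) (g(K) = -(K + 6)/(7*(K + K)) = -(6 + K)/(7*(2*K)) = -(6 + K)*1/(2*K)/7 = -(6 + K)/(14*K))
f(a, Q) = -5 - Q/14 (f(a, Q) = ((1/14)*(-6 - 1*(-5))/(-5))*(Q*(0 - 5)) - 5 = ((1/14)*(-⅕)*(-6 + 5))*(Q*(-5)) - 5 = ((1/14)*(-⅕)*(-1))*(-5*Q) - 5 = (-5*Q)/70 - 5 = -Q/14 - 5 = -5 - Q/14)
1/(8726 + f(-28, 100)) = 1/(8726 + (-5 - 1/14*100)) = 1/(8726 + (-5 - 50/7)) = 1/(8726 - 85/7) = 1/(60997/7) = 7/60997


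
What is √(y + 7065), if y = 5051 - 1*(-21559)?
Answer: 5*√1347 ≈ 183.51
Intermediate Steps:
y = 26610 (y = 5051 + 21559 = 26610)
√(y + 7065) = √(26610 + 7065) = √33675 = 5*√1347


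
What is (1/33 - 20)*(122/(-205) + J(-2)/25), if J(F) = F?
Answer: 456028/33825 ≈ 13.482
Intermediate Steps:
(1/33 - 20)*(122/(-205) + J(-2)/25) = (1/33 - 20)*(122/(-205) - 2/25) = (1/33 - 20)*(122*(-1/205) - 2*1/25) = -659*(-122/205 - 2/25)/33 = -659/33*(-692/1025) = 456028/33825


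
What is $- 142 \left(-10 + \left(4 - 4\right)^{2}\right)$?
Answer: $1420$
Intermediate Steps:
$- 142 \left(-10 + \left(4 - 4\right)^{2}\right) = - 142 \left(-10 + 0^{2}\right) = - 142 \left(-10 + 0\right) = \left(-142\right) \left(-10\right) = 1420$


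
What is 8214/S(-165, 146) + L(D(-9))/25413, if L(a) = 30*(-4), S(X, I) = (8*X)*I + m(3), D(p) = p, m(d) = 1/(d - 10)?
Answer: -541027198/11427726311 ≈ -0.047343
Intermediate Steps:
m(d) = 1/(-10 + d)
S(X, I) = -⅐ + 8*I*X (S(X, I) = (8*X)*I + 1/(-10 + 3) = 8*I*X + 1/(-7) = 8*I*X - ⅐ = -⅐ + 8*I*X)
L(a) = -120
8214/S(-165, 146) + L(D(-9))/25413 = 8214/(-⅐ + 8*146*(-165)) - 120/25413 = 8214/(-⅐ - 192720) - 120*1/25413 = 8214/(-1349041/7) - 40/8471 = 8214*(-7/1349041) - 40/8471 = -57498/1349041 - 40/8471 = -541027198/11427726311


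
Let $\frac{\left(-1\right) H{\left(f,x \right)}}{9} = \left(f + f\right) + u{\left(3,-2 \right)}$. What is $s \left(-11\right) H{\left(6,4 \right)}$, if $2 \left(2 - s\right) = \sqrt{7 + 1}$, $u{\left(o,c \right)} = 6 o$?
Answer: $5940 - 2970 \sqrt{2} \approx 1739.8$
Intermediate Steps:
$H{\left(f,x \right)} = -162 - 18 f$ ($H{\left(f,x \right)} = - 9 \left(\left(f + f\right) + 6 \cdot 3\right) = - 9 \left(2 f + 18\right) = - 9 \left(18 + 2 f\right) = -162 - 18 f$)
$s = 2 - \sqrt{2}$ ($s = 2 - \frac{\sqrt{7 + 1}}{2} = 2 - \frac{\sqrt{8}}{2} = 2 - \frac{2 \sqrt{2}}{2} = 2 - \sqrt{2} \approx 0.58579$)
$s \left(-11\right) H{\left(6,4 \right)} = \left(2 - \sqrt{2}\right) \left(-11\right) \left(-162 - 108\right) = \left(-22 + 11 \sqrt{2}\right) \left(-162 - 108\right) = \left(-22 + 11 \sqrt{2}\right) \left(-270\right) = 5940 - 2970 \sqrt{2}$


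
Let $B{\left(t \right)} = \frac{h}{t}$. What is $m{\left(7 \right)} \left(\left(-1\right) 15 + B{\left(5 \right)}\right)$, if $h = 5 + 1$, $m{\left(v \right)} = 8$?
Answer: $- \frac{552}{5} \approx -110.4$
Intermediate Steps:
$h = 6$
$B{\left(t \right)} = \frac{6}{t}$
$m{\left(7 \right)} \left(\left(-1\right) 15 + B{\left(5 \right)}\right) = 8 \left(\left(-1\right) 15 + \frac{6}{5}\right) = 8 \left(-15 + 6 \cdot \frac{1}{5}\right) = 8 \left(-15 + \frac{6}{5}\right) = 8 \left(- \frac{69}{5}\right) = - \frac{552}{5}$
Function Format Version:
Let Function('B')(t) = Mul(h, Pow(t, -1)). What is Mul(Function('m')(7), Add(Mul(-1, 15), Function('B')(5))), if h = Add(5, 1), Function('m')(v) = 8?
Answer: Rational(-552, 5) ≈ -110.40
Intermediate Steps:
h = 6
Function('B')(t) = Mul(6, Pow(t, -1))
Mul(Function('m')(7), Add(Mul(-1, 15), Function('B')(5))) = Mul(8, Add(Mul(-1, 15), Mul(6, Pow(5, -1)))) = Mul(8, Add(-15, Mul(6, Rational(1, 5)))) = Mul(8, Add(-15, Rational(6, 5))) = Mul(8, Rational(-69, 5)) = Rational(-552, 5)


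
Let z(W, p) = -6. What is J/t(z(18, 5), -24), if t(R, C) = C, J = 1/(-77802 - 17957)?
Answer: 1/2298216 ≈ 4.3512e-7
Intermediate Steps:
J = -1/95759 (J = 1/(-95759) = -1/95759 ≈ -1.0443e-5)
J/t(z(18, 5), -24) = -1/95759/(-24) = -1/95759*(-1/24) = 1/2298216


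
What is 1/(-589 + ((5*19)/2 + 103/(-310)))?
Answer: -155/83984 ≈ -0.0018456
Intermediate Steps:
1/(-589 + ((5*19)/2 + 103/(-310))) = 1/(-589 + (95*(½) + 103*(-1/310))) = 1/(-589 + (95/2 - 103/310)) = 1/(-589 + 7311/155) = 1/(-83984/155) = -155/83984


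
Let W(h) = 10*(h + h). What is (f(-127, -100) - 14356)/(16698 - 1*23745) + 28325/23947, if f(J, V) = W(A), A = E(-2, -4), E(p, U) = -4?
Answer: 5508133/1704591 ≈ 3.2313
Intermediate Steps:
A = -4
W(h) = 20*h (W(h) = 10*(2*h) = 20*h)
f(J, V) = -80 (f(J, V) = 20*(-4) = -80)
(f(-127, -100) - 14356)/(16698 - 1*23745) + 28325/23947 = (-80 - 14356)/(16698 - 1*23745) + 28325/23947 = -14436/(16698 - 23745) + 28325*(1/23947) = -14436/(-7047) + 2575/2177 = -14436*(-1/7047) + 2575/2177 = 1604/783 + 2575/2177 = 5508133/1704591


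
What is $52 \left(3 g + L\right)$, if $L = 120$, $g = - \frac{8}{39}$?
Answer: $6208$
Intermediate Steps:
$g = - \frac{8}{39}$ ($g = \left(-8\right) \frac{1}{39} = - \frac{8}{39} \approx -0.20513$)
$52 \left(3 g + L\right) = 52 \left(3 \left(- \frac{8}{39}\right) + 120\right) = 52 \left(- \frac{8}{13} + 120\right) = 52 \cdot \frac{1552}{13} = 6208$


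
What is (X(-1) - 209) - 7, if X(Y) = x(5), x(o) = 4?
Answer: -212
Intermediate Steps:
X(Y) = 4
(X(-1) - 209) - 7 = (4 - 209) - 7 = -205 - 7 = -212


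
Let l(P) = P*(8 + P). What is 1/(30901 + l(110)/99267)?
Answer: 99267/3067462547 ≈ 3.2361e-5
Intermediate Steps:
1/(30901 + l(110)/99267) = 1/(30901 + (110*(8 + 110))/99267) = 1/(30901 + (110*118)*(1/99267)) = 1/(30901 + 12980*(1/99267)) = 1/(30901 + 12980/99267) = 1/(3067462547/99267) = 99267/3067462547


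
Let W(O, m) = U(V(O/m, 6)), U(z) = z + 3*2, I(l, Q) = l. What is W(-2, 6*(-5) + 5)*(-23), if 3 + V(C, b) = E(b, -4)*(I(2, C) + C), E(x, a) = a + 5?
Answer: -2921/25 ≈ -116.84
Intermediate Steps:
E(x, a) = 5 + a
V(C, b) = -1 + C (V(C, b) = -3 + (5 - 4)*(2 + C) = -3 + 1*(2 + C) = -3 + (2 + C) = -1 + C)
U(z) = 6 + z (U(z) = z + 6 = 6 + z)
W(O, m) = 5 + O/m (W(O, m) = 6 + (-1 + O/m) = 5 + O/m)
W(-2, 6*(-5) + 5)*(-23) = (5 - 2/(6*(-5) + 5))*(-23) = (5 - 2/(-30 + 5))*(-23) = (5 - 2/(-25))*(-23) = (5 - 2*(-1/25))*(-23) = (5 + 2/25)*(-23) = (127/25)*(-23) = -2921/25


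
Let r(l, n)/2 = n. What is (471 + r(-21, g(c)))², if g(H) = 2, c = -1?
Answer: 225625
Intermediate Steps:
r(l, n) = 2*n
(471 + r(-21, g(c)))² = (471 + 2*2)² = (471 + 4)² = 475² = 225625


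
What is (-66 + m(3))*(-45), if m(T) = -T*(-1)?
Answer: 2835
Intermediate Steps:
m(T) = T
(-66 + m(3))*(-45) = (-66 + 3)*(-45) = -63*(-45) = 2835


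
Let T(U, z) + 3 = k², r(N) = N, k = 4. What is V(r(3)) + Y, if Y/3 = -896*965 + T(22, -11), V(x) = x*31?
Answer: -2593788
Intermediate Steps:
V(x) = 31*x
T(U, z) = 13 (T(U, z) = -3 + 4² = -3 + 16 = 13)
Y = -2593881 (Y = 3*(-896*965 + 13) = 3*(-864640 + 13) = 3*(-864627) = -2593881)
V(r(3)) + Y = 31*3 - 2593881 = 93 - 2593881 = -2593788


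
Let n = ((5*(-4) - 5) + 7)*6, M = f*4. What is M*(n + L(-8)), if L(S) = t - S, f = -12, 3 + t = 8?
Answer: 4560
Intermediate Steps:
t = 5 (t = -3 + 8 = 5)
M = -48 (M = -12*4 = -48)
L(S) = 5 - S
n = -108 (n = ((-20 - 5) + 7)*6 = (-25 + 7)*6 = -18*6 = -108)
M*(n + L(-8)) = -48*(-108 + (5 - 1*(-8))) = -48*(-108 + (5 + 8)) = -48*(-108 + 13) = -48*(-95) = 4560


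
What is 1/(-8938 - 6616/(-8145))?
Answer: -8145/72793394 ≈ -0.00011189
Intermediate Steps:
1/(-8938 - 6616/(-8145)) = 1/(-8938 - 6616*(-1/8145)) = 1/(-8938 + 6616/8145) = 1/(-72793394/8145) = -8145/72793394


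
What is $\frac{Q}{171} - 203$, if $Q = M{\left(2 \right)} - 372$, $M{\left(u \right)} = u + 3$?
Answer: $- \frac{35080}{171} \approx -205.15$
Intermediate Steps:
$M{\left(u \right)} = 3 + u$
$Q = -367$ ($Q = \left(3 + 2\right) - 372 = 5 - 372 = -367$)
$\frac{Q}{171} - 203 = \frac{1}{171} \left(-367\right) - 203 = - \frac{367}{171} - 203 = - \frac{35080}{171}$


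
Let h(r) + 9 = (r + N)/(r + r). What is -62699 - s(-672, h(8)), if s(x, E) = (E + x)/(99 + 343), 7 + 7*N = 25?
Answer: -1551887549/24752 ≈ -62697.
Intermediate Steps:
N = 18/7 (N = -1 + (1/7)*25 = -1 + 25/7 = 18/7 ≈ 2.5714)
h(r) = -9 + (18/7 + r)/(2*r) (h(r) = -9 + (r + 18/7)/(r + r) = -9 + (18/7 + r)/((2*r)) = -9 + (18/7 + r)*(1/(2*r)) = -9 + (18/7 + r)/(2*r))
s(x, E) = E/442 + x/442 (s(x, E) = (E + x)/442 = (E + x)*(1/442) = E/442 + x/442)
-62699 - s(-672, h(8)) = -62699 - (((1/14)*(18 - 119*8)/8)/442 + (1/442)*(-672)) = -62699 - (((1/14)*(1/8)*(18 - 952))/442 - 336/221) = -62699 - (((1/14)*(1/8)*(-934))/442 - 336/221) = -62699 - ((1/442)*(-467/56) - 336/221) = -62699 - (-467/24752 - 336/221) = -62699 - 1*(-38099/24752) = -62699 + 38099/24752 = -1551887549/24752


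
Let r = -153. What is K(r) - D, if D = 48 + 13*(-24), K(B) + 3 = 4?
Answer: 265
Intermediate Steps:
K(B) = 1 (K(B) = -3 + 4 = 1)
D = -264 (D = 48 - 312 = -264)
K(r) - D = 1 - 1*(-264) = 1 + 264 = 265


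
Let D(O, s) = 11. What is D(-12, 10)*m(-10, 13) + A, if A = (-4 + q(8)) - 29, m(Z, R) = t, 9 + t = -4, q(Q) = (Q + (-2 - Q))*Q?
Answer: -192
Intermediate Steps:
q(Q) = -2*Q
t = -13 (t = -9 - 4 = -13)
m(Z, R) = -13
A = -49 (A = (-4 - 2*8) - 29 = (-4 - 16) - 29 = -20 - 29 = -49)
D(-12, 10)*m(-10, 13) + A = 11*(-13) - 49 = -143 - 49 = -192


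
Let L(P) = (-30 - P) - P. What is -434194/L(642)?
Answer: 217097/657 ≈ 330.44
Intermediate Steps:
L(P) = -30 - 2*P
-434194/L(642) = -434194/(-30 - 2*642) = -434194/(-30 - 1284) = -434194/(-1314) = -434194*(-1/1314) = 217097/657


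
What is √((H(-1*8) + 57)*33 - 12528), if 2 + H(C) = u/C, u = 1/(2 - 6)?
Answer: 3*I*√76174/8 ≈ 103.5*I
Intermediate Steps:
u = -¼ (u = 1/(-4) = -¼ ≈ -0.25000)
H(C) = -2 - 1/(4*C)
√((H(-1*8) + 57)*33 - 12528) = √(((-2 - 1/(4*((-1*8)))) + 57)*33 - 12528) = √(((-2 - ¼/(-8)) + 57)*33 - 12528) = √(((-2 - ¼*(-⅛)) + 57)*33 - 12528) = √(((-2 + 1/32) + 57)*33 - 12528) = √((-63/32 + 57)*33 - 12528) = √((1761/32)*33 - 12528) = √(58113/32 - 12528) = √(-342783/32) = 3*I*√76174/8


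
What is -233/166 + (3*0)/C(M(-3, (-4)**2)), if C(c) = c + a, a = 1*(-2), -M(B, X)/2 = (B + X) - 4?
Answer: -233/166 ≈ -1.4036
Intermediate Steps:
M(B, X) = 8 - 2*B - 2*X (M(B, X) = -2*((B + X) - 4) = -2*(-4 + B + X) = 8 - 2*B - 2*X)
a = -2
C(c) = -2 + c (C(c) = c - 2 = -2 + c)
-233/166 + (3*0)/C(M(-3, (-4)**2)) = -233/166 + (3*0)/(-2 + (8 - 2*(-3) - 2*(-4)**2)) = -233*1/166 + 0/(-2 + (8 + 6 - 2*16)) = -233/166 + 0/(-2 + (8 + 6 - 32)) = -233/166 + 0/(-2 - 18) = -233/166 + 0/(-20) = -233/166 + 0*(-1/20) = -233/166 + 0 = -233/166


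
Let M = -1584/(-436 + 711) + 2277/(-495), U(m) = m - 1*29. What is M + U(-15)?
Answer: -1359/25 ≈ -54.360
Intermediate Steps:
U(m) = -29 + m (U(m) = m - 29 = -29 + m)
M = -259/25 (M = -1584/275 + 2277*(-1/495) = -1584*1/275 - 23/5 = -144/25 - 23/5 = -259/25 ≈ -10.360)
M + U(-15) = -259/25 + (-29 - 15) = -259/25 - 44 = -1359/25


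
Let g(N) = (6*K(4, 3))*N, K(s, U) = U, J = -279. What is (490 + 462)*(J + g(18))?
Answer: 42840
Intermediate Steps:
g(N) = 18*N (g(N) = (6*3)*N = 18*N)
(490 + 462)*(J + g(18)) = (490 + 462)*(-279 + 18*18) = 952*(-279 + 324) = 952*45 = 42840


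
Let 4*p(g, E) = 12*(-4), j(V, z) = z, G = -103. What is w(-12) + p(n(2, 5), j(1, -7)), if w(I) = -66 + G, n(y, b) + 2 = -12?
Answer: -181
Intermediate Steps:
n(y, b) = -14 (n(y, b) = -2 - 12 = -14)
w(I) = -169 (w(I) = -66 - 103 = -169)
p(g, E) = -12 (p(g, E) = (12*(-4))/4 = (1/4)*(-48) = -12)
w(-12) + p(n(2, 5), j(1, -7)) = -169 - 12 = -181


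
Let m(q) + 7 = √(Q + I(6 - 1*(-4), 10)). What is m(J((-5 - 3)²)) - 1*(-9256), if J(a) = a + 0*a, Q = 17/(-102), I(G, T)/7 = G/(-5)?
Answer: 9249 + I*√510/6 ≈ 9249.0 + 3.7639*I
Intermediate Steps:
I(G, T) = -7*G/5 (I(G, T) = 7*(G/(-5)) = 7*(G*(-⅕)) = 7*(-G/5) = -7*G/5)
Q = -⅙ (Q = 17*(-1/102) = -⅙ ≈ -0.16667)
J(a) = a (J(a) = a + 0 = a)
m(q) = -7 + I*√510/6 (m(q) = -7 + √(-⅙ - 7*(6 - 1*(-4))/5) = -7 + √(-⅙ - 7*(6 + 4)/5) = -7 + √(-⅙ - 7/5*10) = -7 + √(-⅙ - 14) = -7 + √(-85/6) = -7 + I*√510/6)
m(J((-5 - 3)²)) - 1*(-9256) = (-7 + I*√510/6) - 1*(-9256) = (-7 + I*√510/6) + 9256 = 9249 + I*√510/6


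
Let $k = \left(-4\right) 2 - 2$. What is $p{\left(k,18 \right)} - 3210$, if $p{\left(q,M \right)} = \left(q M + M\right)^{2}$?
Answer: $23034$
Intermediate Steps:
$k = -10$ ($k = -8 - 2 = -10$)
$p{\left(q,M \right)} = \left(M + M q\right)^{2}$ ($p{\left(q,M \right)} = \left(M q + M\right)^{2} = \left(M + M q\right)^{2}$)
$p{\left(k,18 \right)} - 3210 = 18^{2} \left(1 - 10\right)^{2} - 3210 = 324 \left(-9\right)^{2} - 3210 = 324 \cdot 81 - 3210 = 26244 - 3210 = 23034$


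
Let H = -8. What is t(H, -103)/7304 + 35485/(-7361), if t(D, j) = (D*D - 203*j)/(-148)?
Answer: -38513383373/7957182112 ≈ -4.8401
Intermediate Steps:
t(D, j) = -D²/148 + 203*j/148 (t(D, j) = (D² - 203*j)*(-1/148) = -D²/148 + 203*j/148)
t(H, -103)/7304 + 35485/(-7361) = (-1/148*(-8)² + (203/148)*(-103))/7304 + 35485/(-7361) = (-1/148*64 - 20909/148)*(1/7304) + 35485*(-1/7361) = (-16/37 - 20909/148)*(1/7304) - 35485/7361 = -20973/148*1/7304 - 35485/7361 = -20973/1080992 - 35485/7361 = -38513383373/7957182112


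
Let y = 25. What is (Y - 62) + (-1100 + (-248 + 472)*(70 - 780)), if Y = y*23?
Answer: -159627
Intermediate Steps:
Y = 575 (Y = 25*23 = 575)
(Y - 62) + (-1100 + (-248 + 472)*(70 - 780)) = (575 - 62) + (-1100 + (-248 + 472)*(70 - 780)) = 513 + (-1100 + 224*(-710)) = 513 + (-1100 - 159040) = 513 - 160140 = -159627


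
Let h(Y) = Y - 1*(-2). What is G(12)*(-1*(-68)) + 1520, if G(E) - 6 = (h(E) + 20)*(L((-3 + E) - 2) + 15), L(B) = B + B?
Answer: 68976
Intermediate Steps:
h(Y) = 2 + Y (h(Y) = Y + 2 = 2 + Y)
L(B) = 2*B
G(E) = 6 + (5 + 2*E)*(22 + E) (G(E) = 6 + ((2 + E) + 20)*(2*((-3 + E) - 2) + 15) = 6 + (22 + E)*(2*(-5 + E) + 15) = 6 + (22 + E)*((-10 + 2*E) + 15) = 6 + (22 + E)*(5 + 2*E) = 6 + (5 + 2*E)*(22 + E))
G(12)*(-1*(-68)) + 1520 = (116 + 2*12**2 + 49*12)*(-1*(-68)) + 1520 = (116 + 2*144 + 588)*68 + 1520 = (116 + 288 + 588)*68 + 1520 = 992*68 + 1520 = 67456 + 1520 = 68976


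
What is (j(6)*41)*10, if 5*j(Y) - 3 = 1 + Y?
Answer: 820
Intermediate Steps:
j(Y) = ⅘ + Y/5 (j(Y) = ⅗ + (1 + Y)/5 = ⅗ + (⅕ + Y/5) = ⅘ + Y/5)
(j(6)*41)*10 = ((⅘ + (⅕)*6)*41)*10 = ((⅘ + 6/5)*41)*10 = (2*41)*10 = 82*10 = 820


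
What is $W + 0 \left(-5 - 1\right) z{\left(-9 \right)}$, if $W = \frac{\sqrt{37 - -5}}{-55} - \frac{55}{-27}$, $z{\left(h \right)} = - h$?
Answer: $\frac{55}{27} - \frac{\sqrt{42}}{55} \approx 1.9192$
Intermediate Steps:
$W = \frac{55}{27} - \frac{\sqrt{42}}{55}$ ($W = \sqrt{37 + \left(-3 + 8\right)} \left(- \frac{1}{55}\right) - - \frac{55}{27} = \sqrt{37 + 5} \left(- \frac{1}{55}\right) + \frac{55}{27} = \sqrt{42} \left(- \frac{1}{55}\right) + \frac{55}{27} = - \frac{\sqrt{42}}{55} + \frac{55}{27} = \frac{55}{27} - \frac{\sqrt{42}}{55} \approx 1.9192$)
$W + 0 \left(-5 - 1\right) z{\left(-9 \right)} = \left(\frac{55}{27} - \frac{\sqrt{42}}{55}\right) + 0 \left(-5 - 1\right) \left(\left(-1\right) \left(-9\right)\right) = \left(\frac{55}{27} - \frac{\sqrt{42}}{55}\right) + 0 \left(-6\right) 9 = \left(\frac{55}{27} - \frac{\sqrt{42}}{55}\right) + 0 \cdot 9 = \left(\frac{55}{27} - \frac{\sqrt{42}}{55}\right) + 0 = \frac{55}{27} - \frac{\sqrt{42}}{55}$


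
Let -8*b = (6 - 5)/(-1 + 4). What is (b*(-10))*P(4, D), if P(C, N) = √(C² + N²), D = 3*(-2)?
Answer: 5*√13/6 ≈ 3.0046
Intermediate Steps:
b = -1/24 (b = -(6 - 5)/(8*(-1 + 4)) = -1/(8*3) = -⅛*⅓ = -1/24 ≈ -0.041667)
D = -6
(b*(-10))*P(4, D) = (-1/24*(-10))*√(4² + (-6)²) = 5*√(16 + 36)/12 = 5*√52/12 = 5*(2*√13)/12 = 5*√13/6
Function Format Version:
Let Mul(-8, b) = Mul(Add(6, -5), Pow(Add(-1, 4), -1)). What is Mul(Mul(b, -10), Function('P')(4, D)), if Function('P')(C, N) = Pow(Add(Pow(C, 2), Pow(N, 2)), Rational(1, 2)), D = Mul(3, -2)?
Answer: Mul(Rational(5, 6), Pow(13, Rational(1, 2))) ≈ 3.0046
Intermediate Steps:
b = Rational(-1, 24) (b = Mul(Rational(-1, 8), Mul(Add(6, -5), Pow(Add(-1, 4), -1))) = Mul(Rational(-1, 8), Mul(1, Pow(3, -1))) = Mul(Rational(-1, 8), Mul(1, Rational(1, 3))) = Mul(Rational(-1, 8), Rational(1, 3)) = Rational(-1, 24) ≈ -0.041667)
D = -6
Mul(Mul(b, -10), Function('P')(4, D)) = Mul(Mul(Rational(-1, 24), -10), Pow(Add(Pow(4, 2), Pow(-6, 2)), Rational(1, 2))) = Mul(Rational(5, 12), Pow(Add(16, 36), Rational(1, 2))) = Mul(Rational(5, 12), Pow(52, Rational(1, 2))) = Mul(Rational(5, 12), Mul(2, Pow(13, Rational(1, 2)))) = Mul(Rational(5, 6), Pow(13, Rational(1, 2)))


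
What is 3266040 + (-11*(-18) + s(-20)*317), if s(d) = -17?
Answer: 3260849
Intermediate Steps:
3266040 + (-11*(-18) + s(-20)*317) = 3266040 + (-11*(-18) - 17*317) = 3266040 + (198 - 5389) = 3266040 - 5191 = 3260849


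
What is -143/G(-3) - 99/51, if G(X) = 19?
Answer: -3058/323 ≈ -9.4675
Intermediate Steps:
-143/G(-3) - 99/51 = -143/19 - 99/51 = -143*1/19 - 99*1/51 = -143/19 - 33/17 = -3058/323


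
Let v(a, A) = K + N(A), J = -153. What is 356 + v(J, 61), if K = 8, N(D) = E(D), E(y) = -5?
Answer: 359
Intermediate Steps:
N(D) = -5
v(a, A) = 3 (v(a, A) = 8 - 5 = 3)
356 + v(J, 61) = 356 + 3 = 359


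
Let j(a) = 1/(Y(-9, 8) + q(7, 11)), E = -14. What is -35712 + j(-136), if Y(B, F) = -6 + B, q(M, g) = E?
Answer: -1035649/29 ≈ -35712.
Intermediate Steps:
q(M, g) = -14
j(a) = -1/29 (j(a) = 1/((-6 - 9) - 14) = 1/(-15 - 14) = 1/(-29) = -1/29)
-35712 + j(-136) = -35712 - 1/29 = -1035649/29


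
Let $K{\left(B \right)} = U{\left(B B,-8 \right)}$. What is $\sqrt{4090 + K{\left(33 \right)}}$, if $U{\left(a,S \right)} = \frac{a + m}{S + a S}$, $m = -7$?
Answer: $\frac{\sqrt{19436726310}}{2180} \approx 63.952$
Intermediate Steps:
$U{\left(a,S \right)} = \frac{-7 + a}{S + S a}$ ($U{\left(a,S \right)} = \frac{a - 7}{S + a S} = \frac{-7 + a}{S + S a}$)
$K{\left(B \right)} = - \frac{-7 + B^{2}}{8 \left(1 + B^{2}\right)}$ ($K{\left(B \right)} = \frac{-7 + B B}{\left(-8\right) \left(1 + B B\right)} = - \frac{-7 + B^{2}}{8 \left(1 + B^{2}\right)}$)
$\sqrt{4090 + K{\left(33 \right)}} = \sqrt{4090 + \frac{7 - 33^{2}}{8 \left(1 + 33^{2}\right)}} = \sqrt{4090 + \frac{7 - 1089}{8 \left(1 + 1089\right)}} = \sqrt{4090 + \frac{7 - 1089}{8 \cdot 1090}} = \sqrt{4090 + \frac{1}{8} \cdot \frac{1}{1090} \left(-1082\right)} = \sqrt{4090 - \frac{541}{4360}} = \sqrt{\frac{17831859}{4360}} = \frac{\sqrt{19436726310}}{2180}$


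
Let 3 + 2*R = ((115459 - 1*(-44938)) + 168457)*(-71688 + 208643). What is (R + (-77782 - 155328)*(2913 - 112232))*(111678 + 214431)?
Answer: 31308063156030423/2 ≈ 1.5654e+16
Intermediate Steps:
R = 45038199567/2 (R = -3/2 + (((115459 - 1*(-44938)) + 168457)*(-71688 + 208643))/2 = -3/2 + (((115459 + 44938) + 168457)*136955)/2 = -3/2 + ((160397 + 168457)*136955)/2 = -3/2 + (328854*136955)/2 = -3/2 + (½)*45038199570 = -3/2 + 22519099785 = 45038199567/2 ≈ 2.2519e+10)
(R + (-77782 - 155328)*(2913 - 112232))*(111678 + 214431) = (45038199567/2 + (-77782 - 155328)*(2913 - 112232))*(111678 + 214431) = (45038199567/2 - 233110*(-109319))*326109 = (45038199567/2 + 25483352090)*326109 = (96004903747/2)*326109 = 31308063156030423/2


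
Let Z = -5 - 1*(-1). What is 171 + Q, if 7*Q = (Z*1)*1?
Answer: 1193/7 ≈ 170.43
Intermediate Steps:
Z = -4 (Z = -5 + 1 = -4)
Q = -4/7 (Q = (-4*1*1)/7 = (-4*1)/7 = (1/7)*(-4) = -4/7 ≈ -0.57143)
171 + Q = 171 - 4/7 = 1193/7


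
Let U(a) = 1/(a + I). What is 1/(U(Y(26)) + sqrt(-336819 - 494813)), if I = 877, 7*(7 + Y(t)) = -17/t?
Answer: 14407393/10422915513172026 - 25066172329*I*sqrt(51977)/5211457756586013 ≈ 1.3823e-9 - 0.0010966*I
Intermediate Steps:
Y(t) = -7 - 17/(7*t) (Y(t) = -7 + (-17/t)/7 = -7 - 17/(7*t))
U(a) = 1/(877 + a) (U(a) = 1/(a + 877) = 1/(877 + a))
1/(U(Y(26)) + sqrt(-336819 - 494813)) = 1/(1/(877 + (-7 - 17/7/26)) + sqrt(-336819 - 494813)) = 1/(1/(877 + (-7 - 17/7*1/26)) + sqrt(-831632)) = 1/(1/(877 + (-7 - 17/182)) + 4*I*sqrt(51977)) = 1/(1/(877 - 1291/182) + 4*I*sqrt(51977)) = 1/(1/(158323/182) + 4*I*sqrt(51977)) = 1/(182/158323 + 4*I*sqrt(51977))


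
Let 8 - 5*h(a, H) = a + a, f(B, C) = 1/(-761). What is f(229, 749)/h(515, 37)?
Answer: 5/777742 ≈ 6.4289e-6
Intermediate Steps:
f(B, C) = -1/761
h(a, H) = 8/5 - 2*a/5 (h(a, H) = 8/5 - (a + a)/5 = 8/5 - 2*a/5)
f(229, 749)/h(515, 37) = -1/(761*(8/5 - ⅖*515)) = -1/(761*(8/5 - 206)) = -1/(761*(-1022/5)) = -1/761*(-5/1022) = 5/777742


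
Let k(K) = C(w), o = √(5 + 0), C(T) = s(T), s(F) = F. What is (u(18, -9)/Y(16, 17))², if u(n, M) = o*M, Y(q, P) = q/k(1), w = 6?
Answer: 3645/64 ≈ 56.953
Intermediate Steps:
C(T) = T
o = √5 ≈ 2.2361
k(K) = 6
Y(q, P) = q/6
u(n, M) = M*√5 (u(n, M) = √5*M = M*√5)
(u(18, -9)/Y(16, 17))² = ((-9*√5)/(((⅙)*16)))² = ((-9*√5)/(8/3))² = (-9*√5*(3/8))² = (-27*√5/8)² = 3645/64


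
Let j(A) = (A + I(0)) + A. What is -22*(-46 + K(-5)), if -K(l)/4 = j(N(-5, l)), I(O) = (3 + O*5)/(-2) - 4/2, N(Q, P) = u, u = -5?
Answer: -176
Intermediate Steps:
N(Q, P) = -5
I(O) = -7/2 - 5*O/2 (I(O) = (3 + 5*O)*(-1/2) - 4*1/2 = (-3/2 - 5*O/2) - 2 = -7/2 - 5*O/2)
j(A) = -7/2 + 2*A (j(A) = (A + (-7/2 - 5/2*0)) + A = (A + (-7/2 + 0)) + A = (A - 7/2) + A = (-7/2 + A) + A = -7/2 + 2*A)
K(l) = 54 (K(l) = -4*(-7/2 + 2*(-5)) = -4*(-7/2 - 10) = -4*(-27/2) = 54)
-22*(-46 + K(-5)) = -22*(-46 + 54) = -22*8 = -176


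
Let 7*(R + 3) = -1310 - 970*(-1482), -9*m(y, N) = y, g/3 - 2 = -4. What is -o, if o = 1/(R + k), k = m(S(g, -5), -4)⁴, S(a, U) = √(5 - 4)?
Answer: -45927/9422967256 ≈ -4.8739e-6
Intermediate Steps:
g = -6 (g = 6 + 3*(-4) = 6 - 12 = -6)
S(a, U) = 1 (S(a, U) = √1 = 1)
m(y, N) = -y/9
R = 1436209/7 (R = -3 + (-1310 - 970*(-1482))/7 = -3 + (-1310 + 1437540)/7 = -3 + (⅐)*1436230 = -3 + 1436230/7 = 1436209/7 ≈ 2.0517e+5)
k = 1/6561 (k = (-⅑*1)⁴ = (-⅑)⁴ = 1/6561 ≈ 0.00015242)
o = 45927/9422967256 (o = 1/(1436209/7 + 1/6561) = 1/(9422967256/45927) = 45927/9422967256 ≈ 4.8739e-6)
-o = -1*45927/9422967256 = -45927/9422967256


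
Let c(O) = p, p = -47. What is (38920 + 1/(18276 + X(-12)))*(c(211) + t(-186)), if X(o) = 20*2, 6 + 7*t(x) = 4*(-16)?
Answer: -2138576163/964 ≈ -2.2184e+6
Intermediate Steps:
t(x) = -10 (t(x) = -6/7 + (4*(-16))/7 = -6/7 + (1/7)*(-64) = -6/7 - 64/7 = -10)
c(O) = -47
X(o) = 40
(38920 + 1/(18276 + X(-12)))*(c(211) + t(-186)) = (38920 + 1/(18276 + 40))*(-47 - 10) = (38920 + 1/18316)*(-57) = (712858721/18316)*(-57) = -2138576163/964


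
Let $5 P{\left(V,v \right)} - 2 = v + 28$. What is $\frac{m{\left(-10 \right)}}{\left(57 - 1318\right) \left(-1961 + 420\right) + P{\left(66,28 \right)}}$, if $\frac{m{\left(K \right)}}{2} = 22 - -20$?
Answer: $\frac{60}{1388009} \approx 4.3227 \cdot 10^{-5}$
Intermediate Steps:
$m{\left(K \right)} = 84$ ($m{\left(K \right)} = 2 \left(22 - -20\right) = 2 \left(22 + 20\right) = 2 \cdot 42 = 84$)
$P{\left(V,v \right)} = 6 + \frac{v}{5}$ ($P{\left(V,v \right)} = \frac{2}{5} + \frac{v + 28}{5} = \frac{2}{5} + \frac{28 + v}{5} = \frac{2}{5} + \left(\frac{28}{5} + \frac{v}{5}\right) = 6 + \frac{v}{5}$)
$\frac{m{\left(-10 \right)}}{\left(57 - 1318\right) \left(-1961 + 420\right) + P{\left(66,28 \right)}} = \frac{84}{\left(57 - 1318\right) \left(-1961 + 420\right) + \left(6 + \frac{1}{5} \cdot 28\right)} = \frac{84}{\left(-1261\right) \left(-1541\right) + \left(6 + \frac{28}{5}\right)} = \frac{84}{1943201 + \frac{58}{5}} = \frac{84}{\frac{9716063}{5}} = 84 \cdot \frac{5}{9716063} = \frac{60}{1388009}$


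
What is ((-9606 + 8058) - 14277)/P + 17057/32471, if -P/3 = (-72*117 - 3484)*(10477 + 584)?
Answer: 2246481031591/4276897892748 ≈ 0.52526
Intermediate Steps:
P = 395143164 (P = -3*(-72*117 - 3484)*(10477 + 584) = -3*(-8424 - 3484)*11061 = -(-35724)*11061 = -3*(-131714388) = 395143164)
((-9606 + 8058) - 14277)/P + 17057/32471 = ((-9606 + 8058) - 14277)/395143164 + 17057/32471 = (-1548 - 14277)*(1/395143164) + 17057*(1/32471) = -15825*1/395143164 + 17057/32471 = -5275/131714388 + 17057/32471 = 2246481031591/4276897892748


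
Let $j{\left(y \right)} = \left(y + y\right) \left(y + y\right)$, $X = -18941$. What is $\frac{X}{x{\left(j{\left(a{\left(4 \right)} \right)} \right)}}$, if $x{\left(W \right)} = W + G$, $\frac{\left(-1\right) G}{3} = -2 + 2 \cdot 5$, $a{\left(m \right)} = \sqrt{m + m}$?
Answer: $- \frac{18941}{8} \approx -2367.6$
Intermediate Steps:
$a{\left(m \right)} = \sqrt{2} \sqrt{m}$ ($a{\left(m \right)} = \sqrt{2 m} = \sqrt{2} \sqrt{m}$)
$j{\left(y \right)} = 4 y^{2}$ ($j{\left(y \right)} = 2 y 2 y = 4 y^{2}$)
$G = -24$ ($G = - 3 \left(-2 + 2 \cdot 5\right) = - 3 \left(-2 + 10\right) = \left(-3\right) 8 = -24$)
$x{\left(W \right)} = -24 + W$ ($x{\left(W \right)} = W - 24 = -24 + W$)
$\frac{X}{x{\left(j{\left(a{\left(4 \right)} \right)} \right)}} = - \frac{18941}{-24 + 4 \left(\sqrt{2} \sqrt{4}\right)^{2}} = - \frac{18941}{-24 + 4 \left(\sqrt{2} \cdot 2\right)^{2}} = - \frac{18941}{-24 + 4 \left(2 \sqrt{2}\right)^{2}} = - \frac{18941}{-24 + 4 \cdot 8} = - \frac{18941}{-24 + 32} = - \frac{18941}{8}$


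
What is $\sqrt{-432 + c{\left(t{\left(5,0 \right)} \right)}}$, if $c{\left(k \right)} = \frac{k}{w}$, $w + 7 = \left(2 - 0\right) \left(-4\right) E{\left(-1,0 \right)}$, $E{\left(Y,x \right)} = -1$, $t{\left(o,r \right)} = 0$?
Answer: $12 i \sqrt{3} \approx 20.785 i$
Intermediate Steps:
$w = 1$ ($w = -7 + \left(2 - 0\right) \left(-4\right) \left(-1\right) = -7 + \left(2 + 0\right) \left(-4\right) \left(-1\right) = -7 + 2 \left(-4\right) \left(-1\right) = -7 - -8 = -7 + 8 = 1$)
$c{\left(k \right)} = k$ ($c{\left(k \right)} = \frac{k}{1} = k 1 = k$)
$\sqrt{-432 + c{\left(t{\left(5,0 \right)} \right)}} = \sqrt{-432 + 0} = \sqrt{-432} = 12 i \sqrt{3}$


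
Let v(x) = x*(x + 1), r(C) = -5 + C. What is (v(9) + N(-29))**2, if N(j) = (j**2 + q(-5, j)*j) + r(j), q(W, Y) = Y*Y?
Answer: 551874064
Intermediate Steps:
q(W, Y) = Y**2
N(j) = -5 + j + j**2 + j**3 (N(j) = (j**2 + j**2*j) + (-5 + j) = (j**2 + j**3) + (-5 + j) = -5 + j + j**2 + j**3)
v(x) = x*(1 + x)
(v(9) + N(-29))**2 = (9*(1 + 9) + (-5 - 29 + (-29)**2 + (-29)**3))**2 = (9*10 + (-5 - 29 + 841 - 24389))**2 = (90 - 23582)**2 = (-23492)**2 = 551874064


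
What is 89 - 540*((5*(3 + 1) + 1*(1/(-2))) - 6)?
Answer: -7201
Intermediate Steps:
89 - 540*((5*(3 + 1) + 1*(1/(-2))) - 6) = 89 - 540*((5*4 + 1*(1*(-½))) - 6) = 89 - 540*((20 + 1*(-½)) - 6) = 89 - 540*((20 - ½) - 6) = 89 - 540*(39/2 - 6) = 89 - 540*27/2 = 89 - 135*54 = 89 - 7290 = -7201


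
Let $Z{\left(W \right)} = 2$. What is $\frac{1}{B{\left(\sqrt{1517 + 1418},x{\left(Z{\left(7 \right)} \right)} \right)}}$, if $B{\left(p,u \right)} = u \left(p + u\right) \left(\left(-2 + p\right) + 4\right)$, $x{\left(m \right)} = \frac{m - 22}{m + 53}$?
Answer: $- \frac{1301839}{1387805052} + \frac{121 \sqrt{2935}}{231300842} \approx -0.00090971$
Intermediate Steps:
$x{\left(m \right)} = \frac{-22 + m}{53 + m}$
$B{\left(p,u \right)} = u \left(2 + p\right) \left(p + u\right)$ ($B{\left(p,u \right)} = u \left(p + u\right) \left(2 + p\right) = u \left(2 + p\right) \left(p + u\right)$)
$\frac{1}{B{\left(\sqrt{1517 + 1418},x{\left(Z{\left(7 \right)} \right)} \right)}} = \frac{1}{\frac{-22 + 2}{53 + 2} \left(\left(\sqrt{1517 + 1418}\right)^{2} + 2 \sqrt{1517 + 1418} + 2 \frac{-22 + 2}{53 + 2} + \sqrt{1517 + 1418} \frac{-22 + 2}{53 + 2}\right)} = \frac{1}{\frac{1}{55} \left(-20\right) \left(\left(\sqrt{2935}\right)^{2} + 2 \sqrt{2935} + 2 \cdot \frac{1}{55} \left(-20\right) + \sqrt{2935} \cdot \frac{1}{55} \left(-20\right)\right)} = \frac{1}{\frac{1}{55} \left(-20\right) \left(2935 + 2 \sqrt{2935} + 2 \cdot \frac{1}{55} \left(-20\right) + \sqrt{2935} \cdot \frac{1}{55} \left(-20\right)\right)} = \frac{1}{\left(- \frac{4}{11}\right) \left(2935 + 2 \sqrt{2935} + 2 \left(- \frac{4}{11}\right) + \sqrt{2935} \left(- \frac{4}{11}\right)\right)} = \frac{1}{\left(- \frac{4}{11}\right) \left(2935 + 2 \sqrt{2935} - \frac{8}{11} - \frac{4 \sqrt{2935}}{11}\right)} = \frac{1}{\left(- \frac{4}{11}\right) \left(\frac{32277}{11} + \frac{18 \sqrt{2935}}{11}\right)} = \frac{1}{- \frac{129108}{121} - \frac{72 \sqrt{2935}}{121}}$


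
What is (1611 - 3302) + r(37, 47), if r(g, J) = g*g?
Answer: -322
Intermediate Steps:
r(g, J) = g²
(1611 - 3302) + r(37, 47) = (1611 - 3302) + 37² = -1691 + 1369 = -322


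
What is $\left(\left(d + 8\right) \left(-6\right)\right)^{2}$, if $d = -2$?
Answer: $1296$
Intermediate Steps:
$\left(\left(d + 8\right) \left(-6\right)\right)^{2} = \left(\left(-2 + 8\right) \left(-6\right)\right)^{2} = \left(6 \left(-6\right)\right)^{2} = \left(-36\right)^{2} = 1296$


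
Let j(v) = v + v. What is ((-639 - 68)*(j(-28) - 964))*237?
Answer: 170910180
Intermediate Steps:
j(v) = 2*v
((-639 - 68)*(j(-28) - 964))*237 = ((-639 - 68)*(2*(-28) - 964))*237 = -707*(-56 - 964)*237 = -707*(-1020)*237 = 721140*237 = 170910180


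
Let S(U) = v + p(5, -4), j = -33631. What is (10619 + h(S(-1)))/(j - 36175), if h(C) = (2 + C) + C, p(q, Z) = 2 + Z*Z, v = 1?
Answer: -51/334 ≈ -0.15269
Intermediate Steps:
p(q, Z) = 2 + Z²
S(U) = 19 (S(U) = 1 + (2 + (-4)²) = 1 + (2 + 16) = 1 + 18 = 19)
h(C) = 2 + 2*C
(10619 + h(S(-1)))/(j - 36175) = (10619 + (2 + 2*19))/(-33631 - 36175) = (10619 + (2 + 38))/(-69806) = (10619 + 40)*(-1/69806) = 10659*(-1/69806) = -51/334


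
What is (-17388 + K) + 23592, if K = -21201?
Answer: -14997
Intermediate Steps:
(-17388 + K) + 23592 = (-17388 - 21201) + 23592 = -38589 + 23592 = -14997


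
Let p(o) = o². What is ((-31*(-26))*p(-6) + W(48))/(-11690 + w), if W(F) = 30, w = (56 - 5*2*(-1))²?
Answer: -14523/3667 ≈ -3.9605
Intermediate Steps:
w = 4356 (w = (56 - 10*(-1))² = (56 + 10)² = 66² = 4356)
((-31*(-26))*p(-6) + W(48))/(-11690 + w) = (-31*(-26)*(-6)² + 30)/(-11690 + 4356) = (806*36 + 30)/(-7334) = (29016 + 30)*(-1/7334) = 29046*(-1/7334) = -14523/3667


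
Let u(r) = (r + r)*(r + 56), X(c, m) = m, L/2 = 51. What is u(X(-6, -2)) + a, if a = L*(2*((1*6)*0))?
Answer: -216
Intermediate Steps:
L = 102 (L = 2*51 = 102)
u(r) = 2*r*(56 + r) (u(r) = (2*r)*(56 + r) = 2*r*(56 + r))
a = 0 (a = 102*(2*((1*6)*0)) = 102*(2*(6*0)) = 102*(2*0) = 102*0 = 0)
u(X(-6, -2)) + a = 2*(-2)*(56 - 2) + 0 = 2*(-2)*54 + 0 = -216 + 0 = -216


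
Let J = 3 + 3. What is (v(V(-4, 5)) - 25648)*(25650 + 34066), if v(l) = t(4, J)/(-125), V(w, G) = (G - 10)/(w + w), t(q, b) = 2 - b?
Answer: -191449257136/125 ≈ -1.5316e+9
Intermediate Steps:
J = 6
V(w, G) = (-10 + G)/(2*w) (V(w, G) = (-10 + G)/((2*w)) = (-10 + G)*(1/(2*w)) = (-10 + G)/(2*w))
v(l) = 4/125 (v(l) = (2 - 1*6)/(-125) = (2 - 6)*(-1/125) = -4*(-1/125) = 4/125)
(v(V(-4, 5)) - 25648)*(25650 + 34066) = (4/125 - 25648)*(25650 + 34066) = -3205996/125*59716 = -191449257136/125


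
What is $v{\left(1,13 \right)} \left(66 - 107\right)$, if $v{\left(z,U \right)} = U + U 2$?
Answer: $-1599$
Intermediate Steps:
$v{\left(z,U \right)} = 3 U$ ($v{\left(z,U \right)} = U + 2 U = 3 U$)
$v{\left(1,13 \right)} \left(66 - 107\right) = 3 \cdot 13 \left(66 - 107\right) = 39 \left(-41\right) = -1599$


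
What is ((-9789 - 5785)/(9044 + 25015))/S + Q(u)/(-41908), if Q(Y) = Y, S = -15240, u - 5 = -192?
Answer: 3053648066/679772852415 ≈ 0.0044922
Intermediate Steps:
u = -187 (u = 5 - 192 = -187)
((-9789 - 5785)/(9044 + 25015))/S + Q(u)/(-41908) = ((-9789 - 5785)/(9044 + 25015))/(-15240) - 187/(-41908) = -15574/34059*(-1/15240) - 187*(-1/41908) = -15574*1/34059*(-1/15240) + 187/41908 = -15574/34059*(-1/15240) + 187/41908 = 7787/259529580 + 187/41908 = 3053648066/679772852415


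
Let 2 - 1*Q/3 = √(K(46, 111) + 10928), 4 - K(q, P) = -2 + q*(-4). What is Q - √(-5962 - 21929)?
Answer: 6 - 3*√11118 - 3*I*√3099 ≈ -310.33 - 167.01*I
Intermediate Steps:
K(q, P) = 6 + 4*q (K(q, P) = 4 - (-2 + q*(-4)) = 4 - (-2 - 4*q) = 4 + (2 + 4*q) = 6 + 4*q)
Q = 6 - 3*√11118 (Q = 6 - 3*√((6 + 4*46) + 10928) = 6 - 3*√((6 + 184) + 10928) = 6 - 3*√(190 + 10928) = 6 - 3*√11118 ≈ -310.33)
Q - √(-5962 - 21929) = (6 - 3*√11118) - √(-5962 - 21929) = (6 - 3*√11118) - √(-27891) = (6 - 3*√11118) - 3*I*√3099 = 6 - 3*√11118 - 3*I*√3099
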